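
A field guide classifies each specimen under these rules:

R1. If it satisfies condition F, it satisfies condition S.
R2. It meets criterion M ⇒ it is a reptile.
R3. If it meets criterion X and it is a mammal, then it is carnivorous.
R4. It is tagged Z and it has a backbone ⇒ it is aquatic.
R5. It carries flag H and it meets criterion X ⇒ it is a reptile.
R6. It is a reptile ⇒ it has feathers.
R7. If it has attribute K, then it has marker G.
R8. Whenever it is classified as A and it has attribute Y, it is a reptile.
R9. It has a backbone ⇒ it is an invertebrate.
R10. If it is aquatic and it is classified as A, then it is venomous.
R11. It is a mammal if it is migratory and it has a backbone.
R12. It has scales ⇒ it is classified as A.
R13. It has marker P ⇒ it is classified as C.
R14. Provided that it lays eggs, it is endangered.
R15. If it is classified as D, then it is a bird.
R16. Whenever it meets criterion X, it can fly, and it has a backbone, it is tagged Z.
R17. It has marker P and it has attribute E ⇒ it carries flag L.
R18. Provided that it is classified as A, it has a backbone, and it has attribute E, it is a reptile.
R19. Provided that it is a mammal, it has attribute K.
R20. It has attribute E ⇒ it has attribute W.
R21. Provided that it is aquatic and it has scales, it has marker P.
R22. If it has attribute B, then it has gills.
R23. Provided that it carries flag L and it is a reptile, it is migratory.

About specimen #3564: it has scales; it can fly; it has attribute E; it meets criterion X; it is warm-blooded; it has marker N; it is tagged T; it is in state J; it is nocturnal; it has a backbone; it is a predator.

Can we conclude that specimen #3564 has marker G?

Yes

By R12 (it has scales): it is classified as A.
By R16 (it meets criterion X, it can fly, it has a backbone): it is tagged Z.
By R18 (it is classified as A, it has a backbone, it has attribute E): it is a reptile.
By R4 (it is tagged Z, it has a backbone): it is aquatic.
By R21 (it is aquatic, it has scales): it has marker P.
By R17 (it has marker P, it has attribute E): it carries flag L.
By R23 (it carries flag L, it is a reptile): it is migratory.
By R11 (it is migratory, it has a backbone): it is a mammal.
By R19 (it is a mammal): it has attribute K.
By R7 (it has attribute K): it has marker G.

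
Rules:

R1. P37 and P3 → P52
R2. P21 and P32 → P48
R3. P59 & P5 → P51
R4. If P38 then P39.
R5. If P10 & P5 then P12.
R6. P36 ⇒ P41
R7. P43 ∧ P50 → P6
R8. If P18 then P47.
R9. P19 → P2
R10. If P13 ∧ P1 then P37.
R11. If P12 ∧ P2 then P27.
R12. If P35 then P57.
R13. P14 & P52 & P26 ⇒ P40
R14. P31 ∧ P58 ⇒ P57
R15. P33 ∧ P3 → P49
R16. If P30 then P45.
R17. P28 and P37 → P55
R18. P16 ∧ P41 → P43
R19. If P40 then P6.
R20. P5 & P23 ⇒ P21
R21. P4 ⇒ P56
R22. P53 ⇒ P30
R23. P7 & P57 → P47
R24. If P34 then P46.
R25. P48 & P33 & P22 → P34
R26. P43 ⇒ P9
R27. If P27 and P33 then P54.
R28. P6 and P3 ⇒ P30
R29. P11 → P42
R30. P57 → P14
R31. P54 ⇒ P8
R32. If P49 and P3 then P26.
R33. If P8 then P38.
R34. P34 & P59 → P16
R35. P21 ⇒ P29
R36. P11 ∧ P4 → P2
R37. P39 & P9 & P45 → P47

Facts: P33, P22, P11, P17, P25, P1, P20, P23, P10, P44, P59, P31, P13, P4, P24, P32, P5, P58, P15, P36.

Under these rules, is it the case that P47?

Forward chaining from the given facts derives: P51, P12, P41, P37, P57, P21, P56, P42, P14, P29, P2, P48, P27, P34, P54, P8, P38, P16, P39, P43, P46, P9.
Rules concluding P47: R8 needs P18; R23 needs P7; R37 needs P45 — none of these are established.

No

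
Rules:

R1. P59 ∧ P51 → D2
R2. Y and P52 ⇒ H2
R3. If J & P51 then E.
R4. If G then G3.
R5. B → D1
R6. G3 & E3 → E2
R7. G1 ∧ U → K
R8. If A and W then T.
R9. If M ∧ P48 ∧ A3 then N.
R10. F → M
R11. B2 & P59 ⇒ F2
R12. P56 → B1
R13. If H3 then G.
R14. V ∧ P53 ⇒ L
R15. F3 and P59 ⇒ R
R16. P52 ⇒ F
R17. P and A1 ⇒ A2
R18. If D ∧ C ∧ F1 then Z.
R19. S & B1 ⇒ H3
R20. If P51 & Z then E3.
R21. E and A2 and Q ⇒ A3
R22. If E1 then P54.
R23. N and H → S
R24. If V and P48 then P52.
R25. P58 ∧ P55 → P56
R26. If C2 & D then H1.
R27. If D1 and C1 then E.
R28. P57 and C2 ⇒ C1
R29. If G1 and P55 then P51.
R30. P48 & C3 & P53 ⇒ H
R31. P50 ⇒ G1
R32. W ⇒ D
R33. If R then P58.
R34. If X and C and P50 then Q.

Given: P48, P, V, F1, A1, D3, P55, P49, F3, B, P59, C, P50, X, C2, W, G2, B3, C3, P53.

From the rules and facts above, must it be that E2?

Forward chaining from the given facts derives: D1, L, R, A2, P52, H, G1, D, P58, Q, F, Z, P56, H1, P51, D2, M, B1, E3.
The only rule concluding E2 is R6, which needs G3; that is never established.

No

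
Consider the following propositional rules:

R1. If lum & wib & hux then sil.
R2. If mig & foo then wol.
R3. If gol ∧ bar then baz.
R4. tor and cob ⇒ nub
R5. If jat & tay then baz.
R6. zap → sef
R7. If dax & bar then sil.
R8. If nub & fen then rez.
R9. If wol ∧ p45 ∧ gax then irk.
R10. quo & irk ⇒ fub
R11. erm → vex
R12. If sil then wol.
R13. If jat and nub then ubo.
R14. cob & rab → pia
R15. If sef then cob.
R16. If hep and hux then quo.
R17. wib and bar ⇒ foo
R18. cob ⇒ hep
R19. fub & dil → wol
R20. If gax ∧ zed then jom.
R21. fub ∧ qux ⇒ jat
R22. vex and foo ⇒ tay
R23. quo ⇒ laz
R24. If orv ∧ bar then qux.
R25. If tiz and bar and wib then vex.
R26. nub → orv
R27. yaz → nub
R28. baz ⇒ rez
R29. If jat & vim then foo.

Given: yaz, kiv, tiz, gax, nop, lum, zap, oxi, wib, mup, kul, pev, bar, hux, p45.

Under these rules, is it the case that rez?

Yes

sil  (by R1: lum, wib, hux)
sef  (by R6: zap)
wol  (by R12: sil)
cob  (by R15: sef)
foo  (by R17: wib, bar)
hep  (by R18: cob)
vex  (by R25: tiz, bar, wib)
nub  (by R27: yaz)
irk  (by R9: wol, p45, gax)
quo  (by R16: hep, hux)
tay  (by R22: vex, foo)
orv  (by R26: nub)
fub  (by R10: quo, irk)
qux  (by R24: orv, bar)
jat  (by R21: fub, qux)
baz  (by R5: jat, tay)
rez  (by R28: baz)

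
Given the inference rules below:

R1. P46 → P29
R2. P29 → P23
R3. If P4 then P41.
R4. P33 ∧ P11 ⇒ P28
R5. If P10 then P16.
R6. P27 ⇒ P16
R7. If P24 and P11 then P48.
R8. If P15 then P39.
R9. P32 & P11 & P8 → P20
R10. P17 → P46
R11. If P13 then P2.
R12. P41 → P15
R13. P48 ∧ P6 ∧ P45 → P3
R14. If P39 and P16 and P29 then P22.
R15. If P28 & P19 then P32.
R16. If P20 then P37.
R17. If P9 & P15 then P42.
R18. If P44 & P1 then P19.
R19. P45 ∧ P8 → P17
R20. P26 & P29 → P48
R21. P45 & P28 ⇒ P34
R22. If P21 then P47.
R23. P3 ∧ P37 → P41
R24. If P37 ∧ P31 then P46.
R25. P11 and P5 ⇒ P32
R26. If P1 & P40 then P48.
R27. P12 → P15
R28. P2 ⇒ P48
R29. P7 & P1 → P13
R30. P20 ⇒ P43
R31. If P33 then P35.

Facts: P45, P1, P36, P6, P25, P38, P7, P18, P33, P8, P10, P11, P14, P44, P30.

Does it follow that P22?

Yes

P28  (by R4: P33, P11)
P16  (by R5: P10)
P19  (by R18: P44, P1)
P17  (by R19: P45, P8)
P13  (by R29: P7, P1)
P46  (by R10: P17)
P2  (by R11: P13)
P32  (by R15: P28, P19)
P48  (by R28: P2)
P29  (by R1: P46)
P20  (by R9: P32, P11, P8)
P3  (by R13: P48, P6, P45)
P37  (by R16: P20)
P41  (by R23: P3, P37)
P15  (by R12: P41)
P39  (by R8: P15)
P22  (by R14: P39, P16, P29)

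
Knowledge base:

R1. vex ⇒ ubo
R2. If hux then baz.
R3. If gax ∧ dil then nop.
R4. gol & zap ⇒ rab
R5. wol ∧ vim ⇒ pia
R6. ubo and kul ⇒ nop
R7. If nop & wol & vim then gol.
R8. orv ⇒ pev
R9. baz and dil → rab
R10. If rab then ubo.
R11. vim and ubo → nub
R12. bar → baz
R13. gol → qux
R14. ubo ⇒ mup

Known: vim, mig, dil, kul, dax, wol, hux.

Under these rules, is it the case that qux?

baz  (by R2: hux)
rab  (by R9: baz, dil)
ubo  (by R10: rab)
nop  (by R6: ubo, kul)
gol  (by R7: nop, wol, vim)
qux  (by R13: gol)

Yes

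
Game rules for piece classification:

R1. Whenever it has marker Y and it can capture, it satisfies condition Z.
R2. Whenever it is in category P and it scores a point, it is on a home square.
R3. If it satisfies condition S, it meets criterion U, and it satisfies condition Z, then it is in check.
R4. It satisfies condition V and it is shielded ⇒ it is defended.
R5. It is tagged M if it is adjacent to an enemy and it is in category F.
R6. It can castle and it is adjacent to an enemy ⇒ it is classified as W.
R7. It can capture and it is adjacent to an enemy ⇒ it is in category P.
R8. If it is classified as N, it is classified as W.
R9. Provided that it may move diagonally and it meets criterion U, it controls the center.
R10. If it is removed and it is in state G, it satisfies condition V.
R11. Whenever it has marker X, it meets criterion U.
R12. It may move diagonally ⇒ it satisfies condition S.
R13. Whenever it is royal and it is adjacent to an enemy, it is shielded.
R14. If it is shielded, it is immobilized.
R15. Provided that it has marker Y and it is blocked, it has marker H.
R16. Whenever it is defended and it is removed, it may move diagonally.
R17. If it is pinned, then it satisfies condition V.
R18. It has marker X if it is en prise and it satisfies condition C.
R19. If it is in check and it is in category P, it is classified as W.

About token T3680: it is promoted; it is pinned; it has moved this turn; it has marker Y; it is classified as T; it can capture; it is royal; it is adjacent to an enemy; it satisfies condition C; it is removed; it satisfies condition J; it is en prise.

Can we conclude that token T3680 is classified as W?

By R1 (it has marker Y, it can capture): it satisfies condition Z.
By R7 (it can capture, it is adjacent to an enemy): it is in category P.
By R13 (it is royal, it is adjacent to an enemy): it is shielded.
By R17 (it is pinned): it satisfies condition V.
By R18 (it is en prise, it satisfies condition C): it has marker X.
By R4 (it satisfies condition V, it is shielded): it is defended.
By R11 (it has marker X): it meets criterion U.
By R16 (it is defended, it is removed): it may move diagonally.
By R12 (it may move diagonally): it satisfies condition S.
By R3 (it satisfies condition S, it meets criterion U, it satisfies condition Z): it is in check.
By R19 (it is in check, it is in category P): it is classified as W.

Yes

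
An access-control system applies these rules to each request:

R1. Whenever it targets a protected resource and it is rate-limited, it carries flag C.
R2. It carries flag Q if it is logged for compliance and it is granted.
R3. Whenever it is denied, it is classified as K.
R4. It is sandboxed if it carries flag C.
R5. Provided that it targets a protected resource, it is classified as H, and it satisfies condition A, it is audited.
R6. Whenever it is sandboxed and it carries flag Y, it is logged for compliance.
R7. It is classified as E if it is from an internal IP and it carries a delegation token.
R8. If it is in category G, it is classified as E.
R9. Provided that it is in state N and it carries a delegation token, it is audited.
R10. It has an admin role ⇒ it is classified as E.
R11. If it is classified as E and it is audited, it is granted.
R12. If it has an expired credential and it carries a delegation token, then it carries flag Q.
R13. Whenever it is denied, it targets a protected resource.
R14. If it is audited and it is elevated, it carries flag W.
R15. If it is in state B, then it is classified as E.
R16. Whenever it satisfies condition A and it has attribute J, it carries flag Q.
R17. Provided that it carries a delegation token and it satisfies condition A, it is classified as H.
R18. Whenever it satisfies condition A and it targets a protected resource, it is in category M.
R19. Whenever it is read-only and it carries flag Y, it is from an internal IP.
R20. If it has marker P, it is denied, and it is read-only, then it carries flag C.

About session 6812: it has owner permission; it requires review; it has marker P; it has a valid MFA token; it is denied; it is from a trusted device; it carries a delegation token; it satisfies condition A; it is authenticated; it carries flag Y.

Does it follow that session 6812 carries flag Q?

Forward chaining from the given facts derives: is classified as K, targets a protected resource, is classified as H, is in category M, is audited.
Rules concluding "it carries flag Q": R2 needs "it is logged for compliance"; R12 needs "it has an expired credential"; R16 needs "it has attribute J" — none of these are established.

No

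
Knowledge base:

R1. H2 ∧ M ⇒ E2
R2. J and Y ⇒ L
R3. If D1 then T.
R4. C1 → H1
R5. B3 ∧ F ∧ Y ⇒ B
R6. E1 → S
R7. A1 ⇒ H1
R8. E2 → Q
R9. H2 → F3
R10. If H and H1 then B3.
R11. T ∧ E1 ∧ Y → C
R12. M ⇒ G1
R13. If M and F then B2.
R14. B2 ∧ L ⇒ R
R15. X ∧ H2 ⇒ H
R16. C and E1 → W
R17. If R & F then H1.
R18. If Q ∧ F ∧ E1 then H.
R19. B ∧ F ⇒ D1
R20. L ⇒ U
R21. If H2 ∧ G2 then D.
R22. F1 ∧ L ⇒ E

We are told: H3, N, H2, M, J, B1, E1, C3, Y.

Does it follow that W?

No

Forward chaining from the given facts derives: E2, L, S, Q, F3, G1, U.
The only rule concluding W is R16, which needs C; that is never established.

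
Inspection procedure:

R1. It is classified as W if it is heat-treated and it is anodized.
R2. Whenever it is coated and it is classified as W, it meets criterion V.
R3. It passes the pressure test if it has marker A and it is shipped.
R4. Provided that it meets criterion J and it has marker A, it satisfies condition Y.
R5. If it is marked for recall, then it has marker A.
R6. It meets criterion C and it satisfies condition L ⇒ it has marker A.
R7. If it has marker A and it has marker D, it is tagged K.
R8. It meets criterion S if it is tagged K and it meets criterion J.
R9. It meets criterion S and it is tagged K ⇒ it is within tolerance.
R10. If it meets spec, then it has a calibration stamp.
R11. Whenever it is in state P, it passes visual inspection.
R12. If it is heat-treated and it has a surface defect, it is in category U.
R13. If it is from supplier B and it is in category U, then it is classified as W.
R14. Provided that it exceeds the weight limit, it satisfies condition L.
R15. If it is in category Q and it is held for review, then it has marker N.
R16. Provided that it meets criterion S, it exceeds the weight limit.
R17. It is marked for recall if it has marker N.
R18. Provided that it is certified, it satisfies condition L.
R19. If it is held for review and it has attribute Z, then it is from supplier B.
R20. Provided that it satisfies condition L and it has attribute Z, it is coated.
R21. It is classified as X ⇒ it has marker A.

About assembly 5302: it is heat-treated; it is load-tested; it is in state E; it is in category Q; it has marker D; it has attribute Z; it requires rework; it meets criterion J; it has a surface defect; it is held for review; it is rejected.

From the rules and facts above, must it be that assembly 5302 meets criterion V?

Yes

By R12 (it is heat-treated, it has a surface defect): it is in category U.
By R15 (it is in category Q, it is held for review): it has marker N.
By R17 (it has marker N): it is marked for recall.
By R19 (it is held for review, it has attribute Z): it is from supplier B.
By R5 (it is marked for recall): it has marker A.
By R7 (it has marker A, it has marker D): it is tagged K.
By R8 (it is tagged K, it meets criterion J): it meets criterion S.
By R13 (it is from supplier B, it is in category U): it is classified as W.
By R16 (it meets criterion S): it exceeds the weight limit.
By R14 (it exceeds the weight limit): it satisfies condition L.
By R20 (it satisfies condition L, it has attribute Z): it is coated.
By R2 (it is coated, it is classified as W): it meets criterion V.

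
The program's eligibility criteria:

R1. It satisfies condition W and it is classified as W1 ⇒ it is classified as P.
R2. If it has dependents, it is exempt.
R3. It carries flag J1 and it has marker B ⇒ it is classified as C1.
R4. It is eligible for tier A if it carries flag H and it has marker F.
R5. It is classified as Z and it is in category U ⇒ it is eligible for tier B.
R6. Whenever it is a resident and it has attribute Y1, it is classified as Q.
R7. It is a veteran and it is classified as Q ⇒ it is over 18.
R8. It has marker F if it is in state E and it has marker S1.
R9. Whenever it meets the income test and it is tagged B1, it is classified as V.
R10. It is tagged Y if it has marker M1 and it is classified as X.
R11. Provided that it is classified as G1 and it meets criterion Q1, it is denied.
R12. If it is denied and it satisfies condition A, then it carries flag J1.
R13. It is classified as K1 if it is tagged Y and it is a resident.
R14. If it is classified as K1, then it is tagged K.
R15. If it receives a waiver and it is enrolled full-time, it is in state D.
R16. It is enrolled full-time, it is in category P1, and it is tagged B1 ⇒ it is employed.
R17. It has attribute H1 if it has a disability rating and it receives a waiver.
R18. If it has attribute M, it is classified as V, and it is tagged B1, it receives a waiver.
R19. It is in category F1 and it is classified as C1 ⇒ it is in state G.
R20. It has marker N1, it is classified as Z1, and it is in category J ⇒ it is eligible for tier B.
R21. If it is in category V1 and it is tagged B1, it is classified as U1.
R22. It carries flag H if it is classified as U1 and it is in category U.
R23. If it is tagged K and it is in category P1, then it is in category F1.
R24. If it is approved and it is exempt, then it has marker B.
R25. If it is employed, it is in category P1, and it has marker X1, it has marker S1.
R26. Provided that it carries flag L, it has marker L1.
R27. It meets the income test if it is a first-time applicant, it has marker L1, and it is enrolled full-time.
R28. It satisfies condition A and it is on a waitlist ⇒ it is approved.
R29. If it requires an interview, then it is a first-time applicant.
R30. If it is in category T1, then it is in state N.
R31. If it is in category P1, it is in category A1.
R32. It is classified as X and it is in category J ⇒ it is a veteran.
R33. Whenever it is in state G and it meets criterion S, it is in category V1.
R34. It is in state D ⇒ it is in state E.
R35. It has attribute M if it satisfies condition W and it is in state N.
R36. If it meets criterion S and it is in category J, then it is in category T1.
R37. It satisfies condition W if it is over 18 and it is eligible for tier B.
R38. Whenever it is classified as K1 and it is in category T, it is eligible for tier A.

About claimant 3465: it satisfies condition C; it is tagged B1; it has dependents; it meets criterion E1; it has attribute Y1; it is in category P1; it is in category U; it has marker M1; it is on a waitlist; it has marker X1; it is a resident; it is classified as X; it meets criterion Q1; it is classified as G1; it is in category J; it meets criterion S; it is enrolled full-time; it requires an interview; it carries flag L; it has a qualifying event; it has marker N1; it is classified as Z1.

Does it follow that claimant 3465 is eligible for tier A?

Forward chaining from the given facts derives: is exempt, is classified as Q, is tagged Y, is denied, is classified as K1, is tagged K, is employed, is eligible for tier B, is in category F1, has marker S1, has marker L1, is a first-time applicant, is in category A1, is a veteran, is in category T1, is over 18, meets the income test, is in state N, satisfies condition W, is classified as V, has attribute M, receives a waiver, is in state D, is in state E, has marker F.
Rules concluding "it is eligible for tier A": R4 needs "it carries flag H"; R38 needs "it is in category T" — none of these are established.

No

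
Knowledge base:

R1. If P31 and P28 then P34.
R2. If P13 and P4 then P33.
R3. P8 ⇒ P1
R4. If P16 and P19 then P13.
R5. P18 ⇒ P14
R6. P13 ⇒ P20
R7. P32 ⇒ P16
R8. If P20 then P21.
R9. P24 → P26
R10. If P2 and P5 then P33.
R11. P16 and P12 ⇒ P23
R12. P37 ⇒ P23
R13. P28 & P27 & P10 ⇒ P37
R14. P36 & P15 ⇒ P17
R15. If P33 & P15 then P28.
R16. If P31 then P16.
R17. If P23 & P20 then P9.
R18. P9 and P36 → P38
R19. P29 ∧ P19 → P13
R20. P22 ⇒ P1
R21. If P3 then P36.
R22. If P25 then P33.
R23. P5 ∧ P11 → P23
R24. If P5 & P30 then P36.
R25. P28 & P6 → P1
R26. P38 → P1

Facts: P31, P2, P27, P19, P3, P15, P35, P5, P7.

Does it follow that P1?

Forward chaining from the given facts derives: P33, P28, P16, P36, P34, P13, P20, P21, P17.
Rules concluding P1: R3 needs P8; R20 needs P22; R25 needs P6; R26 needs P38 — none of these are established.

No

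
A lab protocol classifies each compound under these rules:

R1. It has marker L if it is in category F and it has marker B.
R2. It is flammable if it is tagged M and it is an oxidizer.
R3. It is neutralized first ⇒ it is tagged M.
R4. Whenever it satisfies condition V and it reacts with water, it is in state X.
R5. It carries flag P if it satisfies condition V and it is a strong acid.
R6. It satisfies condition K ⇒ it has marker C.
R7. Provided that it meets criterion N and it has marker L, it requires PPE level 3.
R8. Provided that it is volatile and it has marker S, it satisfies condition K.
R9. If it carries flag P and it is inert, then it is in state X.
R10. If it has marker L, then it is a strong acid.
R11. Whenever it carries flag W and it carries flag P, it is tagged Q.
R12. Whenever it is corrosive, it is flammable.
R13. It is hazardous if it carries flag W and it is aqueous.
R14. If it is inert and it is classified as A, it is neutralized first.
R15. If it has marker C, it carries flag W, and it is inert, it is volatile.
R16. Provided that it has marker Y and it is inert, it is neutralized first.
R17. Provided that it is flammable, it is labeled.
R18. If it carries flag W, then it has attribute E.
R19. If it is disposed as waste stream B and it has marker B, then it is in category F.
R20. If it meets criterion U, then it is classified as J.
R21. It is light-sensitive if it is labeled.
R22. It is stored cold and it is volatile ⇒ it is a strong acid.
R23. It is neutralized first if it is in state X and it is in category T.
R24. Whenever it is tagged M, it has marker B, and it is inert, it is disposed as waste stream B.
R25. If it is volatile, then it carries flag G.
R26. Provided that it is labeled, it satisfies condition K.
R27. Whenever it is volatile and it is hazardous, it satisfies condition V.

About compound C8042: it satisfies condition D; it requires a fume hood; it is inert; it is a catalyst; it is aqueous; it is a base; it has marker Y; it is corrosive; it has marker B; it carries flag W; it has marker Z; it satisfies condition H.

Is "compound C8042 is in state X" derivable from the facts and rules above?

By R12 (it is corrosive): it is flammable.
By R13 (it carries flag W, it is aqueous): it is hazardous.
By R16 (it has marker Y, it is inert): it is neutralized first.
By R17 (it is flammable): it is labeled.
By R26 (it is labeled): it satisfies condition K.
By R3 (it is neutralized first): it is tagged M.
By R6 (it satisfies condition K): it has marker C.
By R15 (it has marker C, it carries flag W, it is inert): it is volatile.
By R24 (it is tagged M, it has marker B, it is inert): it is disposed as waste stream B.
By R27 (it is volatile, it is hazardous): it satisfies condition V.
By R19 (it is disposed as waste stream B, it has marker B): it is in category F.
By R1 (it is in category F, it has marker B): it has marker L.
By R10 (it has marker L): it is a strong acid.
By R5 (it satisfies condition V, it is a strong acid): it carries flag P.
By R9 (it carries flag P, it is inert): it is in state X.

Yes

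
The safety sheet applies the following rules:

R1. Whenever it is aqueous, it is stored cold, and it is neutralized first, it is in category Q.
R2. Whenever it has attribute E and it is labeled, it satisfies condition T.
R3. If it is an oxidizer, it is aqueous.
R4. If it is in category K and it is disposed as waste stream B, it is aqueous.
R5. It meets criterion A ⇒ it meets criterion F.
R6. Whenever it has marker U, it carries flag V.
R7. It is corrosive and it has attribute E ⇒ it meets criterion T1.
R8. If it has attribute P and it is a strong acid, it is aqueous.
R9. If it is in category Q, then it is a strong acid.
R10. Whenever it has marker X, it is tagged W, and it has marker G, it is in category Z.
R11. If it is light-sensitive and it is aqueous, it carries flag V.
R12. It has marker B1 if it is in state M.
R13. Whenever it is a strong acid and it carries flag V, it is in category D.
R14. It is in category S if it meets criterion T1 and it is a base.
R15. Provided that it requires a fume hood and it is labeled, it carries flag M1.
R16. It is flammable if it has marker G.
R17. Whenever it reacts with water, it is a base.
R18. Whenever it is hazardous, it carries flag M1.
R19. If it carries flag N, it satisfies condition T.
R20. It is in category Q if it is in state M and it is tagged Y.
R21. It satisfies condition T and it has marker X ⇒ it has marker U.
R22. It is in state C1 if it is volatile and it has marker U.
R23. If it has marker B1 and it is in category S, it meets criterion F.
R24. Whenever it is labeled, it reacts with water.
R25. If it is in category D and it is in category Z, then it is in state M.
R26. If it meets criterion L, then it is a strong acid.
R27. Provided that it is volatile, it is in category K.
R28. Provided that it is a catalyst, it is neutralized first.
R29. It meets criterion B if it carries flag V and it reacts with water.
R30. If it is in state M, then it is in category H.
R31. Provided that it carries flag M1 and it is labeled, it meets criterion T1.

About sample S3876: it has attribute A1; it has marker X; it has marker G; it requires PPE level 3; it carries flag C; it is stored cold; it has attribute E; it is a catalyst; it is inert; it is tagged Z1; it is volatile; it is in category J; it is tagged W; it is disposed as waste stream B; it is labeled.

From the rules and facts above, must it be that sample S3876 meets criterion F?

Forward chaining from the given facts derives: satisfies condition T, is in category Z, is flammable, has marker U, is in state C1, reacts with water, is in category K, is neutralized first, is aqueous, carries flag V, is a base, meets criterion B, is in category Q, is a strong acid, is in category D, is in state M, is in category H, has marker B1.
Rules concluding "it meets criterion F": R5 needs "it meets criterion A"; R23 needs "it is in category S" — none of these are established.

No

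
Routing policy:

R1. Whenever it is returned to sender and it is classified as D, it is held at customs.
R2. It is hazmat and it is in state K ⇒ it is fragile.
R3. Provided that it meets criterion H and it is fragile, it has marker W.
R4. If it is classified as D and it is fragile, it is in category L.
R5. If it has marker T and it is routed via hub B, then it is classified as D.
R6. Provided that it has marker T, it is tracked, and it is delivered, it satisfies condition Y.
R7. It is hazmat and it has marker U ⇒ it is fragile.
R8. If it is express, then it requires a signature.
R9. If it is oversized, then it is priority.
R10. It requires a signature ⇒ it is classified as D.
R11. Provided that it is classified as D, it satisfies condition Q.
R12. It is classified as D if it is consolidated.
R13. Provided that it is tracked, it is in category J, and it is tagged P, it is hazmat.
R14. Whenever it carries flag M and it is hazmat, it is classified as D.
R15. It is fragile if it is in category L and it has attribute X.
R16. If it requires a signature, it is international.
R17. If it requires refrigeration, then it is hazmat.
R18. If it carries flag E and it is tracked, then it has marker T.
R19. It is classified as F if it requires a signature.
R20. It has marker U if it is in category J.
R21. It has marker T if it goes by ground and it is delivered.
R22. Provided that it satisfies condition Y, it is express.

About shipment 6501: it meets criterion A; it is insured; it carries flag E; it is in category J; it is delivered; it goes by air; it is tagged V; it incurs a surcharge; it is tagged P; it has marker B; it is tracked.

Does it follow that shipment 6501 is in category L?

By R13 (it is tracked, it is in category J, it is tagged P): it is hazmat.
By R18 (it carries flag E, it is tracked): it has marker T.
By R20 (it is in category J): it has marker U.
By R6 (it has marker T, it is tracked, it is delivered): it satisfies condition Y.
By R7 (it is hazmat, it has marker U): it is fragile.
By R22 (it satisfies condition Y): it is express.
By R8 (it is express): it requires a signature.
By R10 (it requires a signature): it is classified as D.
By R4 (it is classified as D, it is fragile): it is in category L.

Yes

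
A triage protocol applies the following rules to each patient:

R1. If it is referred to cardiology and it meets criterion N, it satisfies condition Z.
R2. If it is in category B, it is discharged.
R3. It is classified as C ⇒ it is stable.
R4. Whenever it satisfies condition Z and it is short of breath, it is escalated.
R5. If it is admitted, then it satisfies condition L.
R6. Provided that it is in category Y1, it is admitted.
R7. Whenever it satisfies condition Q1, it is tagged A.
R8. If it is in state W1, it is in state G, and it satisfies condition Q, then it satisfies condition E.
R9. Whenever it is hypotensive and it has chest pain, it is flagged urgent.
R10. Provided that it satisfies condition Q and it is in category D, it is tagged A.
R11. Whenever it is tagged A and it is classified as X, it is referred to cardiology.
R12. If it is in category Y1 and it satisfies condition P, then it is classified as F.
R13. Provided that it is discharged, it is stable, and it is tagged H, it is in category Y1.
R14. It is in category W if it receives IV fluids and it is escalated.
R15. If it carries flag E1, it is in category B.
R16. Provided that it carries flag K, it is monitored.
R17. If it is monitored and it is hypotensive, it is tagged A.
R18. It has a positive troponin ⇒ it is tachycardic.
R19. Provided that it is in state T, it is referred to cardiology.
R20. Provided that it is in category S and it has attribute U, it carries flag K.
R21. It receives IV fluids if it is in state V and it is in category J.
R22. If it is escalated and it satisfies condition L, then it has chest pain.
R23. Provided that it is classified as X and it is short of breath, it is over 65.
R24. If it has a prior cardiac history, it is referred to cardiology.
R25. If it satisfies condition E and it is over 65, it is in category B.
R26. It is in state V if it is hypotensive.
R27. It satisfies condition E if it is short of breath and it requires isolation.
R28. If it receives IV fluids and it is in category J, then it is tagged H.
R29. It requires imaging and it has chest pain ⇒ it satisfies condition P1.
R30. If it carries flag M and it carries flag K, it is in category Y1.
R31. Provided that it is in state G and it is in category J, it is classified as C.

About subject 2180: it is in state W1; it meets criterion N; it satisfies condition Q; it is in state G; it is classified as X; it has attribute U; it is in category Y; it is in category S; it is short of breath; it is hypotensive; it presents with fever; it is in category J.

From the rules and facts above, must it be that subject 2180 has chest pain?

By R8 (it is in state W1, it is in state G, it satisfies condition Q): it satisfies condition E.
By R20 (it is in category S, it has attribute U): it carries flag K.
By R23 (it is classified as X, it is short of breath): it is over 65.
By R25 (it satisfies condition E, it is over 65): it is in category B.
By R26 (it is hypotensive): it is in state V.
By R31 (it is in state G, it is in category J): it is classified as C.
By R2 (it is in category B): it is discharged.
By R3 (it is classified as C): it is stable.
By R16 (it carries flag K): it is monitored.
By R17 (it is monitored, it is hypotensive): it is tagged A.
By R21 (it is in state V, it is in category J): it receives IV fluids.
By R28 (it receives IV fluids, it is in category J): it is tagged H.
By R11 (it is tagged A, it is classified as X): it is referred to cardiology.
By R13 (it is discharged, it is stable, it is tagged H): it is in category Y1.
By R1 (it is referred to cardiology, it meets criterion N): it satisfies condition Z.
By R4 (it satisfies condition Z, it is short of breath): it is escalated.
By R6 (it is in category Y1): it is admitted.
By R5 (it is admitted): it satisfies condition L.
By R22 (it is escalated, it satisfies condition L): it has chest pain.

Yes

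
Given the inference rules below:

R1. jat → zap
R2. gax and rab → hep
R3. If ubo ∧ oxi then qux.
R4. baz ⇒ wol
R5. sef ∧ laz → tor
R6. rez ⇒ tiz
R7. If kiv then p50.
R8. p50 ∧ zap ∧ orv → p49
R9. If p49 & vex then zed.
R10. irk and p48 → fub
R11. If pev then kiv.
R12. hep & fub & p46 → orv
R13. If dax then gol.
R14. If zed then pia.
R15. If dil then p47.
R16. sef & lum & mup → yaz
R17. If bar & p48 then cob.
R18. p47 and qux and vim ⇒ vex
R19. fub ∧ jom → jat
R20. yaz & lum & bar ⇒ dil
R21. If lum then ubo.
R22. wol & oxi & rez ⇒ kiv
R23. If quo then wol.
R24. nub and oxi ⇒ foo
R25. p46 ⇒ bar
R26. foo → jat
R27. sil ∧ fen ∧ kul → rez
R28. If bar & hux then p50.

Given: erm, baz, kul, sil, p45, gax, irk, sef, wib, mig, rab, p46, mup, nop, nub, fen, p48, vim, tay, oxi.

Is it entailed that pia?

Forward chaining from the given facts derives: hep, wol, fub, orv, foo, bar, jat, rez, zap, tiz, cob, kiv, p50, p49.
The only rule concluding pia is R14, which needs zed; that is never established.

No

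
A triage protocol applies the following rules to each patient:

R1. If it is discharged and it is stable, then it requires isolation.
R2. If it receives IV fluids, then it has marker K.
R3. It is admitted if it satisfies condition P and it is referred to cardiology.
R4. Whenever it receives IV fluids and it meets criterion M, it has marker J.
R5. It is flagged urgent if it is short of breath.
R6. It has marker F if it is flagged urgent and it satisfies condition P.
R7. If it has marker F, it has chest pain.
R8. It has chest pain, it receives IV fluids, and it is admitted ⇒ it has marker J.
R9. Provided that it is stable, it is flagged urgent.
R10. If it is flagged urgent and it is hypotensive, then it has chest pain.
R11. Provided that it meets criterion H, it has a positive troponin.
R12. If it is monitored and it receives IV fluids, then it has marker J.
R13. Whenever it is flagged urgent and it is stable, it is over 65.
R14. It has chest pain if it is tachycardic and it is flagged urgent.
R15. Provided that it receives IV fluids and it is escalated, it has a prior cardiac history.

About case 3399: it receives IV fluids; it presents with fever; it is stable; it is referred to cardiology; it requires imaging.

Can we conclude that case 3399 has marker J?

No

Forward chaining from the given facts derives: has marker K, is flagged urgent, is over 65.
Rules concluding "it has marker J": R4 needs "it meets criterion M"; R8 needs "it has chest pain"; R12 needs "it is monitored" — none of these are established.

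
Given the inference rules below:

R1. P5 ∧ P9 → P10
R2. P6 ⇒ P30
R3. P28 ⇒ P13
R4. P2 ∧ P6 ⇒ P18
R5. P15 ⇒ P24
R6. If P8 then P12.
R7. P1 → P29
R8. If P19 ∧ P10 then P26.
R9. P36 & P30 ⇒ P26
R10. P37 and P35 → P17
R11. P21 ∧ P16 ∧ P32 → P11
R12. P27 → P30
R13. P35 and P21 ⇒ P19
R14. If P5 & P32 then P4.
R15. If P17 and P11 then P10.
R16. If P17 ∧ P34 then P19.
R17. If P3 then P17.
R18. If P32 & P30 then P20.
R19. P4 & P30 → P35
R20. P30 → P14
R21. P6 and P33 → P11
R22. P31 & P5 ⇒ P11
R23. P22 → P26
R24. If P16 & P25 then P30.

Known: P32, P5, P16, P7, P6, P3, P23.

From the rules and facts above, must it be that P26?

No

Forward chaining from the given facts derives: P30, P4, P17, P20, P35, P14.
Rules concluding P26: R8 needs P19; R9 needs P36; R23 needs P22 — none of these are established.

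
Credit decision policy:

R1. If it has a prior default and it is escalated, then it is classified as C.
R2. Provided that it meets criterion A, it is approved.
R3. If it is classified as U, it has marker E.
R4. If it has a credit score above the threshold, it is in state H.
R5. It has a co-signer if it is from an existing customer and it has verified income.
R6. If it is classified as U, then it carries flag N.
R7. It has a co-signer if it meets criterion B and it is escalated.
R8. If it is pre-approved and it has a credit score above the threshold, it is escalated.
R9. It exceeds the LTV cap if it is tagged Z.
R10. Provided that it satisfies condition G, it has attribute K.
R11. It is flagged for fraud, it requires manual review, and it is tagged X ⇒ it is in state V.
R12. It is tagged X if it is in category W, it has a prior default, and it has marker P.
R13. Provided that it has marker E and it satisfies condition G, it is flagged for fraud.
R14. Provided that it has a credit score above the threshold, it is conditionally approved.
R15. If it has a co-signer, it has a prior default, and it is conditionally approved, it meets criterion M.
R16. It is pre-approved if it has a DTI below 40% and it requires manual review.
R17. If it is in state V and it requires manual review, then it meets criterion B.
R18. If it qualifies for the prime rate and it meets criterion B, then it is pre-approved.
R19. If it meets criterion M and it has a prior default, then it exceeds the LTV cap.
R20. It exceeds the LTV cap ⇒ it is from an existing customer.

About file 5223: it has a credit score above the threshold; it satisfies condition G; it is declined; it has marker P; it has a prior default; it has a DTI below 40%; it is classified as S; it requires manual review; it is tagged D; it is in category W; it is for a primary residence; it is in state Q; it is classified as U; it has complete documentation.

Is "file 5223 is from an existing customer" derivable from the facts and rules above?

Yes

By R3 (it is classified as U): it has marker E.
By R12 (it is in category W, it has a prior default, it has marker P): it is tagged X.
By R13 (it has marker E, it satisfies condition G): it is flagged for fraud.
By R14 (it has a credit score above the threshold): it is conditionally approved.
By R16 (it has a DTI below 40%, it requires manual review): it is pre-approved.
By R8 (it is pre-approved, it has a credit score above the threshold): it is escalated.
By R11 (it is flagged for fraud, it requires manual review, it is tagged X): it is in state V.
By R17 (it is in state V, it requires manual review): it meets criterion B.
By R7 (it meets criterion B, it is escalated): it has a co-signer.
By R15 (it has a co-signer, it has a prior default, it is conditionally approved): it meets criterion M.
By R19 (it meets criterion M, it has a prior default): it exceeds the LTV cap.
By R20 (it exceeds the LTV cap): it is from an existing customer.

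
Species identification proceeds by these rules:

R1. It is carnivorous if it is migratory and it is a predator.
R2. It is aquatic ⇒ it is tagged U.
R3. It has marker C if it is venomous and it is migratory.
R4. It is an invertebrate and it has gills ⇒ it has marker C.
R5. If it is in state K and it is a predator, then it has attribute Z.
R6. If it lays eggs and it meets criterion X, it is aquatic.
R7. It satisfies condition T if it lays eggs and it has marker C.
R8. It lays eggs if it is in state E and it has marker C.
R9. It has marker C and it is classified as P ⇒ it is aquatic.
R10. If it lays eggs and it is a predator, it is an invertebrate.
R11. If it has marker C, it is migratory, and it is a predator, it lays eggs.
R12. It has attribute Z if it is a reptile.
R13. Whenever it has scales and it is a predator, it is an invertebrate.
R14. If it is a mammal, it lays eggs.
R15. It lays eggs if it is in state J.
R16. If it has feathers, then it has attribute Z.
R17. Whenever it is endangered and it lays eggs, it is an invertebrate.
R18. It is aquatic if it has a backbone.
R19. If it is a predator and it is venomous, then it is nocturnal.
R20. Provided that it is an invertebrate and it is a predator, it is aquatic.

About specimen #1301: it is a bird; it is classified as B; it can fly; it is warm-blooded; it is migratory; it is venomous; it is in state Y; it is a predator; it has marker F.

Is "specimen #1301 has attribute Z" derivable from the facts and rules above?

Forward chaining from the given facts derives: is carnivorous, has marker C, lays eggs, is nocturnal, satisfies condition T, is an invertebrate, is aquatic, is tagged U.
Rules concluding "it has attribute Z": R5 needs "it is in state K"; R12 needs "it is a reptile"; R16 needs "it has feathers" — none of these are established.

No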